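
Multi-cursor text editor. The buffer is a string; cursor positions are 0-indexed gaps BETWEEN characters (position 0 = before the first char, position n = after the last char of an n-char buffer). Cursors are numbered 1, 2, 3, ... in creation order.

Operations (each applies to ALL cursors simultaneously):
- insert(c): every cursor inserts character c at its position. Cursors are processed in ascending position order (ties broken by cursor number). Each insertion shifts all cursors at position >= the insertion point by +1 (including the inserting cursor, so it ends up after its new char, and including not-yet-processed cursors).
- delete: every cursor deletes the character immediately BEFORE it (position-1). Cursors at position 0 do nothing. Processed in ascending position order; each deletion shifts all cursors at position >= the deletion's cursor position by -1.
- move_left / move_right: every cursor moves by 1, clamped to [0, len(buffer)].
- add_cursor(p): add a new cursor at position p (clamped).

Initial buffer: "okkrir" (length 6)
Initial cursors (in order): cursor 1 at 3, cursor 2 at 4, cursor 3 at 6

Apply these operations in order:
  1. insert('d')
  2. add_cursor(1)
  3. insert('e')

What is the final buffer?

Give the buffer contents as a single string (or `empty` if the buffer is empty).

Answer: oekkderdeirde

Derivation:
After op 1 (insert('d')): buffer="okkdrdird" (len 9), cursors c1@4 c2@6 c3@9, authorship ...1.2..3
After op 2 (add_cursor(1)): buffer="okkdrdird" (len 9), cursors c4@1 c1@4 c2@6 c3@9, authorship ...1.2..3
After op 3 (insert('e')): buffer="oekkderdeirde" (len 13), cursors c4@2 c1@6 c2@9 c3@13, authorship .4..11.22..33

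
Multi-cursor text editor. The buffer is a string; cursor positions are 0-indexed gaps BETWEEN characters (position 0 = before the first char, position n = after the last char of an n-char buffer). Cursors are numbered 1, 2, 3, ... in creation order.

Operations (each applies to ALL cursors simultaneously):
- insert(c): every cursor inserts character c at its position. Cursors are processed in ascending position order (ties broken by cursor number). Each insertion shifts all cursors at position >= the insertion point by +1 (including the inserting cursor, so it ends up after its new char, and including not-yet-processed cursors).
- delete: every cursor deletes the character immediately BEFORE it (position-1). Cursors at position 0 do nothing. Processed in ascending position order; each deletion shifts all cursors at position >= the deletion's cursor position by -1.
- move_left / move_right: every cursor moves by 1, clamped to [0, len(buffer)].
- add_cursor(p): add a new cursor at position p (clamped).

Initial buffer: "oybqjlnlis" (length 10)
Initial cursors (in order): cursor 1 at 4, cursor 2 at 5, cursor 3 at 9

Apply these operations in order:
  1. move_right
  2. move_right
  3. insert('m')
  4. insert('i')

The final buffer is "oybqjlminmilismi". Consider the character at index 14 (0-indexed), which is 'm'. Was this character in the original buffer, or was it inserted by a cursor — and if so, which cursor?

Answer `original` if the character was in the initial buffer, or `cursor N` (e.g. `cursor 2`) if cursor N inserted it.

Answer: cursor 3

Derivation:
After op 1 (move_right): buffer="oybqjlnlis" (len 10), cursors c1@5 c2@6 c3@10, authorship ..........
After op 2 (move_right): buffer="oybqjlnlis" (len 10), cursors c1@6 c2@7 c3@10, authorship ..........
After op 3 (insert('m')): buffer="oybqjlmnmlism" (len 13), cursors c1@7 c2@9 c3@13, authorship ......1.2...3
After op 4 (insert('i')): buffer="oybqjlminmilismi" (len 16), cursors c1@8 c2@11 c3@16, authorship ......11.22...33
Authorship (.=original, N=cursor N): . . . . . . 1 1 . 2 2 . . . 3 3
Index 14: author = 3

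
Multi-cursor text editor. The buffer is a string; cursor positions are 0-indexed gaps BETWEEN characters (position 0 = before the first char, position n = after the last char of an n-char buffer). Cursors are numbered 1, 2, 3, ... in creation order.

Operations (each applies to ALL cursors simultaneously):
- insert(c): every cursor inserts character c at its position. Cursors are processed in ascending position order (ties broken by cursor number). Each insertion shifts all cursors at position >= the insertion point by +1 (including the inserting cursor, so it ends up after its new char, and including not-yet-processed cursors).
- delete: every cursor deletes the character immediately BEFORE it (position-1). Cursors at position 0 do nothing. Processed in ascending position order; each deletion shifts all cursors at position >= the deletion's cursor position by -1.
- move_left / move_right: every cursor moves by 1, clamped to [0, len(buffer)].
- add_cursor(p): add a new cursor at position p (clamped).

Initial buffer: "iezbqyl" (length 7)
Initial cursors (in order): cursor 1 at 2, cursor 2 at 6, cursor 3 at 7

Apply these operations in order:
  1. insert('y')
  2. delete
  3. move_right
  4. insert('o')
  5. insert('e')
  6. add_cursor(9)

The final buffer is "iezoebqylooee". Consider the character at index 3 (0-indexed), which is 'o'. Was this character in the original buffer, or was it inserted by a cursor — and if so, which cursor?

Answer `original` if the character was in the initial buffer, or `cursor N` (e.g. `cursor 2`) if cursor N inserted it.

Answer: cursor 1

Derivation:
After op 1 (insert('y')): buffer="ieyzbqyyly" (len 10), cursors c1@3 c2@8 c3@10, authorship ..1....2.3
After op 2 (delete): buffer="iezbqyl" (len 7), cursors c1@2 c2@6 c3@7, authorship .......
After op 3 (move_right): buffer="iezbqyl" (len 7), cursors c1@3 c2@7 c3@7, authorship .......
After op 4 (insert('o')): buffer="iezobqyloo" (len 10), cursors c1@4 c2@10 c3@10, authorship ...1....23
After op 5 (insert('e')): buffer="iezoebqylooee" (len 13), cursors c1@5 c2@13 c3@13, authorship ...11....2323
After op 6 (add_cursor(9)): buffer="iezoebqylooee" (len 13), cursors c1@5 c4@9 c2@13 c3@13, authorship ...11....2323
Authorship (.=original, N=cursor N): . . . 1 1 . . . . 2 3 2 3
Index 3: author = 1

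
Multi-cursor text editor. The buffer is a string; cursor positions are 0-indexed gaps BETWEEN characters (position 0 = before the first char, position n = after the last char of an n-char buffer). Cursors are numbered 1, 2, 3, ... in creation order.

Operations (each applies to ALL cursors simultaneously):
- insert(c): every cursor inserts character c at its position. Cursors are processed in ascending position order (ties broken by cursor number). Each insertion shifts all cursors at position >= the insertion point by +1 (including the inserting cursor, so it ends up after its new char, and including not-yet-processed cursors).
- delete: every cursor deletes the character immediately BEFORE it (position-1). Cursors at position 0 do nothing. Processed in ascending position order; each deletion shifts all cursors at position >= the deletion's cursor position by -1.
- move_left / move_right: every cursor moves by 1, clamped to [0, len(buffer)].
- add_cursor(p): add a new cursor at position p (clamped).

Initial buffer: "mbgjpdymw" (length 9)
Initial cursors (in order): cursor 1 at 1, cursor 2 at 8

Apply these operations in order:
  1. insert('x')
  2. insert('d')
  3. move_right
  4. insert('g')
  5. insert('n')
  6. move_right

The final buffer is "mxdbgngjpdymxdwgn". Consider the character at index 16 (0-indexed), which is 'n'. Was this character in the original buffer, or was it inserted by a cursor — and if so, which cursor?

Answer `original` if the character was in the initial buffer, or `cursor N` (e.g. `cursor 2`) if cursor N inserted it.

After op 1 (insert('x')): buffer="mxbgjpdymxw" (len 11), cursors c1@2 c2@10, authorship .1.......2.
After op 2 (insert('d')): buffer="mxdbgjpdymxdw" (len 13), cursors c1@3 c2@12, authorship .11.......22.
After op 3 (move_right): buffer="mxdbgjpdymxdw" (len 13), cursors c1@4 c2@13, authorship .11.......22.
After op 4 (insert('g')): buffer="mxdbggjpdymxdwg" (len 15), cursors c1@5 c2@15, authorship .11.1......22.2
After op 5 (insert('n')): buffer="mxdbgngjpdymxdwgn" (len 17), cursors c1@6 c2@17, authorship .11.11......22.22
After op 6 (move_right): buffer="mxdbgngjpdymxdwgn" (len 17), cursors c1@7 c2@17, authorship .11.11......22.22
Authorship (.=original, N=cursor N): . 1 1 . 1 1 . . . . . . 2 2 . 2 2
Index 16: author = 2

Answer: cursor 2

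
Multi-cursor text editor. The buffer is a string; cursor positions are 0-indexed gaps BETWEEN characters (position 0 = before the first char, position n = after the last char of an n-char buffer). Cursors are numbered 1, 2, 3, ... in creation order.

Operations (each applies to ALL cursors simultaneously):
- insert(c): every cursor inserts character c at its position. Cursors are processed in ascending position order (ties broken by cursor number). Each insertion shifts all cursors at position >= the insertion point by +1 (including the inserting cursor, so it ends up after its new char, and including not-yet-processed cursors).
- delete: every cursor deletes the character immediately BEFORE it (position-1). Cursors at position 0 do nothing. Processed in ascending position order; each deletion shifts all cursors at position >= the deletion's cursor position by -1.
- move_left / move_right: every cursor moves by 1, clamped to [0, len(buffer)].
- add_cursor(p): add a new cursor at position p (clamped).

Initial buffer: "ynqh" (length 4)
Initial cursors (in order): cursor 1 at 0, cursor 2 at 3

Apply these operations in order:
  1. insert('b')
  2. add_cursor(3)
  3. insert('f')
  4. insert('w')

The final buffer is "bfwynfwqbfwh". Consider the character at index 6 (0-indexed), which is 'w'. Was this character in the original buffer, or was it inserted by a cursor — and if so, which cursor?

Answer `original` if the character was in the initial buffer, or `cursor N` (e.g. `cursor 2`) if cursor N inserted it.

Answer: cursor 3

Derivation:
After op 1 (insert('b')): buffer="bynqbh" (len 6), cursors c1@1 c2@5, authorship 1...2.
After op 2 (add_cursor(3)): buffer="bynqbh" (len 6), cursors c1@1 c3@3 c2@5, authorship 1...2.
After op 3 (insert('f')): buffer="bfynfqbfh" (len 9), cursors c1@2 c3@5 c2@8, authorship 11..3.22.
After op 4 (insert('w')): buffer="bfwynfwqbfwh" (len 12), cursors c1@3 c3@7 c2@11, authorship 111..33.222.
Authorship (.=original, N=cursor N): 1 1 1 . . 3 3 . 2 2 2 .
Index 6: author = 3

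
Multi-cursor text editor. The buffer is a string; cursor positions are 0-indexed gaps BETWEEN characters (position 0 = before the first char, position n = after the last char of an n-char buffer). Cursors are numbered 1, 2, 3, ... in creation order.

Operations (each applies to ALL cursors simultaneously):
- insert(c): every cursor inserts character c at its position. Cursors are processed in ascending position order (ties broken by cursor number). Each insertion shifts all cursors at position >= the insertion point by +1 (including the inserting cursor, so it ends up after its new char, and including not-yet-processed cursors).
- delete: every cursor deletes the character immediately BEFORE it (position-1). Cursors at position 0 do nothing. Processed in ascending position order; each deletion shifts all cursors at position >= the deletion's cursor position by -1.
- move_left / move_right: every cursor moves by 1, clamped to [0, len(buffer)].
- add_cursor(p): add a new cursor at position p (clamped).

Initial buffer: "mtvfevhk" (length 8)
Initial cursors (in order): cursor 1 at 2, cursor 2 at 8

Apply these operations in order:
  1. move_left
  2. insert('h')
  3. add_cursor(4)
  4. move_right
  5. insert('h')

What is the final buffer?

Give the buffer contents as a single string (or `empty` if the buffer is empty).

Answer: mhthvfhevhhkh

Derivation:
After op 1 (move_left): buffer="mtvfevhk" (len 8), cursors c1@1 c2@7, authorship ........
After op 2 (insert('h')): buffer="mhtvfevhhk" (len 10), cursors c1@2 c2@9, authorship .1......2.
After op 3 (add_cursor(4)): buffer="mhtvfevhhk" (len 10), cursors c1@2 c3@4 c2@9, authorship .1......2.
After op 4 (move_right): buffer="mhtvfevhhk" (len 10), cursors c1@3 c3@5 c2@10, authorship .1......2.
After op 5 (insert('h')): buffer="mhthvfhevhhkh" (len 13), cursors c1@4 c3@7 c2@13, authorship .1.1..3...2.2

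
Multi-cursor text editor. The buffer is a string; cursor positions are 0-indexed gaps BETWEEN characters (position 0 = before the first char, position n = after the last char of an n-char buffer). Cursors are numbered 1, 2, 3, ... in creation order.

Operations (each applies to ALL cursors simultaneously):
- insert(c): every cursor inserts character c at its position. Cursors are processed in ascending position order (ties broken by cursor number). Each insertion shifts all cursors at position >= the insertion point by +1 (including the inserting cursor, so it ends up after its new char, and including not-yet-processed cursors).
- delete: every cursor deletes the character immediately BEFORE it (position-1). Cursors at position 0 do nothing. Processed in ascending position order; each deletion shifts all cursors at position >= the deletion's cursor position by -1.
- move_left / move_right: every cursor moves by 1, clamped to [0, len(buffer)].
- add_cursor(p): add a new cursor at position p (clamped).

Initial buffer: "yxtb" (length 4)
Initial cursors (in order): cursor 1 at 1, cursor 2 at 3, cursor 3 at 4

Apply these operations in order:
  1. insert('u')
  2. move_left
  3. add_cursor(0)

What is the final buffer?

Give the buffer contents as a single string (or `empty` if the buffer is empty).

After op 1 (insert('u')): buffer="yuxtubu" (len 7), cursors c1@2 c2@5 c3@7, authorship .1..2.3
After op 2 (move_left): buffer="yuxtubu" (len 7), cursors c1@1 c2@4 c3@6, authorship .1..2.3
After op 3 (add_cursor(0)): buffer="yuxtubu" (len 7), cursors c4@0 c1@1 c2@4 c3@6, authorship .1..2.3

Answer: yuxtubu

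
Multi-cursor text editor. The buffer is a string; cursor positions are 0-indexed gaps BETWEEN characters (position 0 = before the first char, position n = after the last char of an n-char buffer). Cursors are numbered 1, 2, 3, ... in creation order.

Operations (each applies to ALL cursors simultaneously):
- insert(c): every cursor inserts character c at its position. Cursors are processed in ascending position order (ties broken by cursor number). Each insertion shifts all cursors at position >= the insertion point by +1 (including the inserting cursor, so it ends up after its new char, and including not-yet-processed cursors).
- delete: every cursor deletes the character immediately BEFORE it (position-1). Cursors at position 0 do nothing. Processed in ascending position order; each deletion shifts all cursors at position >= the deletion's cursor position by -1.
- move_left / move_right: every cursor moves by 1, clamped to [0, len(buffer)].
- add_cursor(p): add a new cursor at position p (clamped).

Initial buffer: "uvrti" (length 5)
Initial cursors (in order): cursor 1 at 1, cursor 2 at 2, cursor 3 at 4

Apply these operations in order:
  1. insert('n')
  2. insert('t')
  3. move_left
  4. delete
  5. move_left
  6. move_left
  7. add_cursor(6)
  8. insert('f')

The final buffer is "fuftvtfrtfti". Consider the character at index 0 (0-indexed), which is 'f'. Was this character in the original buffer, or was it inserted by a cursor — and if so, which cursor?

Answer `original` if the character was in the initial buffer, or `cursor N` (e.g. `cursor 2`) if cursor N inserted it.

Answer: cursor 1

Derivation:
After op 1 (insert('n')): buffer="unvnrtni" (len 8), cursors c1@2 c2@4 c3@7, authorship .1.2..3.
After op 2 (insert('t')): buffer="untvntrtnti" (len 11), cursors c1@3 c2@6 c3@10, authorship .11.22..33.
After op 3 (move_left): buffer="untvntrtnti" (len 11), cursors c1@2 c2@5 c3@9, authorship .11.22..33.
After op 4 (delete): buffer="utvtrtti" (len 8), cursors c1@1 c2@3 c3@6, authorship .1.2..3.
After op 5 (move_left): buffer="utvtrtti" (len 8), cursors c1@0 c2@2 c3@5, authorship .1.2..3.
After op 6 (move_left): buffer="utvtrtti" (len 8), cursors c1@0 c2@1 c3@4, authorship .1.2..3.
After op 7 (add_cursor(6)): buffer="utvtrtti" (len 8), cursors c1@0 c2@1 c3@4 c4@6, authorship .1.2..3.
After op 8 (insert('f')): buffer="fuftvtfrtfti" (len 12), cursors c1@1 c2@3 c3@7 c4@10, authorship 1.21.23..43.
Authorship (.=original, N=cursor N): 1 . 2 1 . 2 3 . . 4 3 .
Index 0: author = 1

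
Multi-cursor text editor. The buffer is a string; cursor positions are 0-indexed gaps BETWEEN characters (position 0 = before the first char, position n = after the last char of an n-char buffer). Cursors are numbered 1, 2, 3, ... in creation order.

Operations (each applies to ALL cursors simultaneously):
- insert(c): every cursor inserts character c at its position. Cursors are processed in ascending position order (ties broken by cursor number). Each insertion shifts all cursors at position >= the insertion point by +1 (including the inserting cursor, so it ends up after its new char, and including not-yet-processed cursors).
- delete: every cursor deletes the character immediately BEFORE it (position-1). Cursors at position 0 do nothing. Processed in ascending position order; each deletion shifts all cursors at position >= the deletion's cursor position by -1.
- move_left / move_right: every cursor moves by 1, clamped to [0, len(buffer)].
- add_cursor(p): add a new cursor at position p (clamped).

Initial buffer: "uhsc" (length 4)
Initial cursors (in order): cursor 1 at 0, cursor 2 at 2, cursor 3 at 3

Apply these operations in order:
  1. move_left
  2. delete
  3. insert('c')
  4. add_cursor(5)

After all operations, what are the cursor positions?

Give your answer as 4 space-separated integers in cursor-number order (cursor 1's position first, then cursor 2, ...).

After op 1 (move_left): buffer="uhsc" (len 4), cursors c1@0 c2@1 c3@2, authorship ....
After op 2 (delete): buffer="sc" (len 2), cursors c1@0 c2@0 c3@0, authorship ..
After op 3 (insert('c')): buffer="cccsc" (len 5), cursors c1@3 c2@3 c3@3, authorship 123..
After op 4 (add_cursor(5)): buffer="cccsc" (len 5), cursors c1@3 c2@3 c3@3 c4@5, authorship 123..

Answer: 3 3 3 5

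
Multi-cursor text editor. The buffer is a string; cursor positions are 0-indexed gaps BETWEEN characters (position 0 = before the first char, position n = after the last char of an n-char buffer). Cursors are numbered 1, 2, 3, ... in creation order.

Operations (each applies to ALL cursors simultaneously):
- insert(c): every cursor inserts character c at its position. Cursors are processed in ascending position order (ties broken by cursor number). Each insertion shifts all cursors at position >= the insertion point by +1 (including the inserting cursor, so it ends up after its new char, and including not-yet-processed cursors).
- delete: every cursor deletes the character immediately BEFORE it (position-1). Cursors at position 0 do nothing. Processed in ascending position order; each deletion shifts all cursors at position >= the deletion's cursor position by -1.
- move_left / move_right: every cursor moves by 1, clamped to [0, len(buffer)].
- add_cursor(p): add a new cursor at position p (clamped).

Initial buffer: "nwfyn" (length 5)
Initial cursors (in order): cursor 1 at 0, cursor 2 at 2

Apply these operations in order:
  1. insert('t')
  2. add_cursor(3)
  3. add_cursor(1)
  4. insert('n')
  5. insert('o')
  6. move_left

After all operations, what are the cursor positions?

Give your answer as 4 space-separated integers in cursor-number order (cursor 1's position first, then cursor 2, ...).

After op 1 (insert('t')): buffer="tnwtfyn" (len 7), cursors c1@1 c2@4, authorship 1..2...
After op 2 (add_cursor(3)): buffer="tnwtfyn" (len 7), cursors c1@1 c3@3 c2@4, authorship 1..2...
After op 3 (add_cursor(1)): buffer="tnwtfyn" (len 7), cursors c1@1 c4@1 c3@3 c2@4, authorship 1..2...
After op 4 (insert('n')): buffer="tnnnwntnfyn" (len 11), cursors c1@3 c4@3 c3@6 c2@8, authorship 114..322...
After op 5 (insert('o')): buffer="tnnoonwnotnofyn" (len 15), cursors c1@5 c4@5 c3@9 c2@12, authorship 11414..33222...
After op 6 (move_left): buffer="tnnoonwnotnofyn" (len 15), cursors c1@4 c4@4 c3@8 c2@11, authorship 11414..33222...

Answer: 4 11 8 4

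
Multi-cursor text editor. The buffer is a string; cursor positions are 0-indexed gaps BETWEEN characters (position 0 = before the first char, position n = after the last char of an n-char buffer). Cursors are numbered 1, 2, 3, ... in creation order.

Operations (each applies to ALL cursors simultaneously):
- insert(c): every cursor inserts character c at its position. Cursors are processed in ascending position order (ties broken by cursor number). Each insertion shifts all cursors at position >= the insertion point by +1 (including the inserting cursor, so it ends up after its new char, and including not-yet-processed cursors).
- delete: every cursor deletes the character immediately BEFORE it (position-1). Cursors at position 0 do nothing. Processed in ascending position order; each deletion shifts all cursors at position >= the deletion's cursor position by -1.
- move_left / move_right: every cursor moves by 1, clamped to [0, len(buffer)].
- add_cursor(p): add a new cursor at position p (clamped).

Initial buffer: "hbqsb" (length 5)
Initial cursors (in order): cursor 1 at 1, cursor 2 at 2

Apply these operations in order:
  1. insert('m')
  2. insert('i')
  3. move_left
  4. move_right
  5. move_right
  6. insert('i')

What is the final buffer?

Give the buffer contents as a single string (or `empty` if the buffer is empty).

Answer: hmibimiqisb

Derivation:
After op 1 (insert('m')): buffer="hmbmqsb" (len 7), cursors c1@2 c2@4, authorship .1.2...
After op 2 (insert('i')): buffer="hmibmiqsb" (len 9), cursors c1@3 c2@6, authorship .11.22...
After op 3 (move_left): buffer="hmibmiqsb" (len 9), cursors c1@2 c2@5, authorship .11.22...
After op 4 (move_right): buffer="hmibmiqsb" (len 9), cursors c1@3 c2@6, authorship .11.22...
After op 5 (move_right): buffer="hmibmiqsb" (len 9), cursors c1@4 c2@7, authorship .11.22...
After op 6 (insert('i')): buffer="hmibimiqisb" (len 11), cursors c1@5 c2@9, authorship .11.122.2..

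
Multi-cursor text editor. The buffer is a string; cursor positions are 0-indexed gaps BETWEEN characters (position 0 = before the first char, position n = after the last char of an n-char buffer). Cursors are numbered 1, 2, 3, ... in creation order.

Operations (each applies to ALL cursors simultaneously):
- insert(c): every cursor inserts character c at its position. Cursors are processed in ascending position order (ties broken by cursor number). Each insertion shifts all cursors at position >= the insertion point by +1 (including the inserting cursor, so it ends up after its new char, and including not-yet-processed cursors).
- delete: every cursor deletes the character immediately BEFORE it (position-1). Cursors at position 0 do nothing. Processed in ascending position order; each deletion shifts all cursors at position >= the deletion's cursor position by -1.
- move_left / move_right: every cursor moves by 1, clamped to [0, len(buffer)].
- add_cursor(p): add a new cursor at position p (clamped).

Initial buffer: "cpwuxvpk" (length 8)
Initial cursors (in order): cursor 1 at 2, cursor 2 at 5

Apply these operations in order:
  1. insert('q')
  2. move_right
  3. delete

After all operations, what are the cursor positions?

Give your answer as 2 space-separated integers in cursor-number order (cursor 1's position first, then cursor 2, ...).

After op 1 (insert('q')): buffer="cpqwuxqvpk" (len 10), cursors c1@3 c2@7, authorship ..1...2...
After op 2 (move_right): buffer="cpqwuxqvpk" (len 10), cursors c1@4 c2@8, authorship ..1...2...
After op 3 (delete): buffer="cpquxqpk" (len 8), cursors c1@3 c2@6, authorship ..1..2..

Answer: 3 6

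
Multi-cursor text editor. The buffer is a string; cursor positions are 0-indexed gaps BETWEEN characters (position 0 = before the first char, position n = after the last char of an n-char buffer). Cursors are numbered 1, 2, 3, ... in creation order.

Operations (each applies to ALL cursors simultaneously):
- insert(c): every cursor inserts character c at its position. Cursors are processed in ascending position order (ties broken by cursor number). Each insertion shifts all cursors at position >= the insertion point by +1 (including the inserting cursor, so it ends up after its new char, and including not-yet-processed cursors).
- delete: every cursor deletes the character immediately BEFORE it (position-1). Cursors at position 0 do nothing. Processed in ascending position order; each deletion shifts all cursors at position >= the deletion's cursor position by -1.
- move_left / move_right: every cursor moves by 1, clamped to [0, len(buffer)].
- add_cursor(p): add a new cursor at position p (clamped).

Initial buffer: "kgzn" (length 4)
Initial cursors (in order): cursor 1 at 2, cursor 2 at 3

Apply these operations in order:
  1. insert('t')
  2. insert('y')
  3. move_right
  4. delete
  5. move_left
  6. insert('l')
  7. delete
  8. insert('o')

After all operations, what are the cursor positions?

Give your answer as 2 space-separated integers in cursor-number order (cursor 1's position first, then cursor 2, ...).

After op 1 (insert('t')): buffer="kgtztn" (len 6), cursors c1@3 c2@5, authorship ..1.2.
After op 2 (insert('y')): buffer="kgtyztyn" (len 8), cursors c1@4 c2@7, authorship ..11.22.
After op 3 (move_right): buffer="kgtyztyn" (len 8), cursors c1@5 c2@8, authorship ..11.22.
After op 4 (delete): buffer="kgtyty" (len 6), cursors c1@4 c2@6, authorship ..1122
After op 5 (move_left): buffer="kgtyty" (len 6), cursors c1@3 c2@5, authorship ..1122
After op 6 (insert('l')): buffer="kgtlytly" (len 8), cursors c1@4 c2@7, authorship ..111222
After op 7 (delete): buffer="kgtyty" (len 6), cursors c1@3 c2@5, authorship ..1122
After op 8 (insert('o')): buffer="kgtoytoy" (len 8), cursors c1@4 c2@7, authorship ..111222

Answer: 4 7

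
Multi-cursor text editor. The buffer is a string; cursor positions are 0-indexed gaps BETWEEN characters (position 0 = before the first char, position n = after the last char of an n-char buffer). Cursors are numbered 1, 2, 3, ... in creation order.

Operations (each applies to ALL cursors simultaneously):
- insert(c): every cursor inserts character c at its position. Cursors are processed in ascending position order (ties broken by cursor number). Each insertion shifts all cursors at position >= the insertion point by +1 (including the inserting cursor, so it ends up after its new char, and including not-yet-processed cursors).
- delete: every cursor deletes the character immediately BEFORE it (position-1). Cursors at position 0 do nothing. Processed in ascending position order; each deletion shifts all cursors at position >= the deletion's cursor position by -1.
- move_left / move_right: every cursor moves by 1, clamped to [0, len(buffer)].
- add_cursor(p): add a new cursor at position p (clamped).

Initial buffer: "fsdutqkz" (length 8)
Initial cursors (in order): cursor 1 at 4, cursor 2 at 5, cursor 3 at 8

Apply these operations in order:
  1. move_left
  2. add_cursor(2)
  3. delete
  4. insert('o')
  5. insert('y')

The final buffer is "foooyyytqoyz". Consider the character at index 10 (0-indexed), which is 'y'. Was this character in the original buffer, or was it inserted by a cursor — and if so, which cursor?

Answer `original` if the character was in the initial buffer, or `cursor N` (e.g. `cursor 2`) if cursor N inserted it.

After op 1 (move_left): buffer="fsdutqkz" (len 8), cursors c1@3 c2@4 c3@7, authorship ........
After op 2 (add_cursor(2)): buffer="fsdutqkz" (len 8), cursors c4@2 c1@3 c2@4 c3@7, authorship ........
After op 3 (delete): buffer="ftqz" (len 4), cursors c1@1 c2@1 c4@1 c3@3, authorship ....
After op 4 (insert('o')): buffer="foootqoz" (len 8), cursors c1@4 c2@4 c4@4 c3@7, authorship .124..3.
After op 5 (insert('y')): buffer="foooyyytqoyz" (len 12), cursors c1@7 c2@7 c4@7 c3@11, authorship .124124..33.
Authorship (.=original, N=cursor N): . 1 2 4 1 2 4 . . 3 3 .
Index 10: author = 3

Answer: cursor 3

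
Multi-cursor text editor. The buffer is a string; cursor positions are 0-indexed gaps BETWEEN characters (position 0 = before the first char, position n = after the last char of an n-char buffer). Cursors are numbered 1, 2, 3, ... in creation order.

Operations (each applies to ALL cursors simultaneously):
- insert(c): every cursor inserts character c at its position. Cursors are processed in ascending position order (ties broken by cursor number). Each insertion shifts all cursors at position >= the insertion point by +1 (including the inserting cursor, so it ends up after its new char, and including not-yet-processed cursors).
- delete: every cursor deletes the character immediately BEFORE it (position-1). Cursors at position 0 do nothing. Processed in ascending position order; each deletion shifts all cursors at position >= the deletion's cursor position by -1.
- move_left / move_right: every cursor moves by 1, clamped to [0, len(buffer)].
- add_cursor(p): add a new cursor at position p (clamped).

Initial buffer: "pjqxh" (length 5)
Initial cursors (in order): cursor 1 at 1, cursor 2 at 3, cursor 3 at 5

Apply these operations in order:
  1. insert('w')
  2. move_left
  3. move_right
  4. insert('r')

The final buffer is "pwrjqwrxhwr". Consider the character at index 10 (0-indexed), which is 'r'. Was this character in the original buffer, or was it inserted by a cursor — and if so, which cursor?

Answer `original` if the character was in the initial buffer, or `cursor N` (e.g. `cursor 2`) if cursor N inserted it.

Answer: cursor 3

Derivation:
After op 1 (insert('w')): buffer="pwjqwxhw" (len 8), cursors c1@2 c2@5 c3@8, authorship .1..2..3
After op 2 (move_left): buffer="pwjqwxhw" (len 8), cursors c1@1 c2@4 c3@7, authorship .1..2..3
After op 3 (move_right): buffer="pwjqwxhw" (len 8), cursors c1@2 c2@5 c3@8, authorship .1..2..3
After op 4 (insert('r')): buffer="pwrjqwrxhwr" (len 11), cursors c1@3 c2@7 c3@11, authorship .11..22..33
Authorship (.=original, N=cursor N): . 1 1 . . 2 2 . . 3 3
Index 10: author = 3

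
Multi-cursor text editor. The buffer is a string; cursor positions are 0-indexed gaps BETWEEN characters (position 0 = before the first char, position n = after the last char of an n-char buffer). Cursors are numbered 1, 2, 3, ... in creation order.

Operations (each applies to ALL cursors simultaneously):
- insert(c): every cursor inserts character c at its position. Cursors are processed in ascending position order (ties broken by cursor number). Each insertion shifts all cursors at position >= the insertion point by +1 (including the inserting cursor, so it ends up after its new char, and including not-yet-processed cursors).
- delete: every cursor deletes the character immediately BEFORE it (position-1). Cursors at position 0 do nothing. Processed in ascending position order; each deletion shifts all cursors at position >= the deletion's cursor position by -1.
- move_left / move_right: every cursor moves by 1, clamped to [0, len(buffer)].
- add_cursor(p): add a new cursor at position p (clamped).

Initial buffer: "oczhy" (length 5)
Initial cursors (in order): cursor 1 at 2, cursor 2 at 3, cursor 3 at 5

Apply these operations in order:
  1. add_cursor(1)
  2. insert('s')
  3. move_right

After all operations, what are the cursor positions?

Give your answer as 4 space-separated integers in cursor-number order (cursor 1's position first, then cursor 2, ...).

After op 1 (add_cursor(1)): buffer="oczhy" (len 5), cursors c4@1 c1@2 c2@3 c3@5, authorship .....
After op 2 (insert('s')): buffer="oscszshys" (len 9), cursors c4@2 c1@4 c2@6 c3@9, authorship .4.1.2..3
After op 3 (move_right): buffer="oscszshys" (len 9), cursors c4@3 c1@5 c2@7 c3@9, authorship .4.1.2..3

Answer: 5 7 9 3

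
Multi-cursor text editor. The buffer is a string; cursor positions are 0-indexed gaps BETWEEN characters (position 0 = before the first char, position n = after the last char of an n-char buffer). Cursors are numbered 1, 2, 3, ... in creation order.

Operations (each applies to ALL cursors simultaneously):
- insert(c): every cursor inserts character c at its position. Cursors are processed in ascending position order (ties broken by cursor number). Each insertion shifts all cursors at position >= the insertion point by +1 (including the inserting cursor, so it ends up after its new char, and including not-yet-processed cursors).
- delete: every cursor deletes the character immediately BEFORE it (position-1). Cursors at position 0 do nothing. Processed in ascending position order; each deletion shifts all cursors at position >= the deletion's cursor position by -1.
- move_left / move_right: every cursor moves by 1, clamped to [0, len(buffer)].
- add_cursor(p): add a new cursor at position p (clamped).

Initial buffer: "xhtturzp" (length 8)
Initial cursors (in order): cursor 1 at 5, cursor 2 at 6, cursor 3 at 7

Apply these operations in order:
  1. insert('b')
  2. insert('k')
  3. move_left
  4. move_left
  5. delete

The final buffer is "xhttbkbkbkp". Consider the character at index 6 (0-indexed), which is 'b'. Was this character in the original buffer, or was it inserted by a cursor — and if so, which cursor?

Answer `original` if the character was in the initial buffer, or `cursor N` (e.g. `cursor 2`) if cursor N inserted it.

Answer: cursor 2

Derivation:
After op 1 (insert('b')): buffer="xhttubrbzbp" (len 11), cursors c1@6 c2@8 c3@10, authorship .....1.2.3.
After op 2 (insert('k')): buffer="xhttubkrbkzbkp" (len 14), cursors c1@7 c2@10 c3@13, authorship .....11.22.33.
After op 3 (move_left): buffer="xhttubkrbkzbkp" (len 14), cursors c1@6 c2@9 c3@12, authorship .....11.22.33.
After op 4 (move_left): buffer="xhttubkrbkzbkp" (len 14), cursors c1@5 c2@8 c3@11, authorship .....11.22.33.
After op 5 (delete): buffer="xhttbkbkbkp" (len 11), cursors c1@4 c2@6 c3@8, authorship ....112233.
Authorship (.=original, N=cursor N): . . . . 1 1 2 2 3 3 .
Index 6: author = 2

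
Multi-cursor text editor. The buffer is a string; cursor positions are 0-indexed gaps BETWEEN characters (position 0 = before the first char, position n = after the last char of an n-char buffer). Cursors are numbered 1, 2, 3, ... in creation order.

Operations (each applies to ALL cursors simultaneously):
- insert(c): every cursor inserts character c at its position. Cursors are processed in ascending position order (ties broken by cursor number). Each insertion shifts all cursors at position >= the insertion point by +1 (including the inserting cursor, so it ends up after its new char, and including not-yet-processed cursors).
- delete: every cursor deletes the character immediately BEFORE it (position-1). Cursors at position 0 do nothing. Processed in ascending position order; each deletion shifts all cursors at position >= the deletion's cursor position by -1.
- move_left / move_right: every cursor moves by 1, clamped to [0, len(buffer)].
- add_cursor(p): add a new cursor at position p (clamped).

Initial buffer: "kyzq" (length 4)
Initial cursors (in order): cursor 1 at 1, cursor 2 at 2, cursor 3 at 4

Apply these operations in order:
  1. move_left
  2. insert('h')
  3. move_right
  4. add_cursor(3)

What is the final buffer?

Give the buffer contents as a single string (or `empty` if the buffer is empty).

After op 1 (move_left): buffer="kyzq" (len 4), cursors c1@0 c2@1 c3@3, authorship ....
After op 2 (insert('h')): buffer="hkhyzhq" (len 7), cursors c1@1 c2@3 c3@6, authorship 1.2..3.
After op 3 (move_right): buffer="hkhyzhq" (len 7), cursors c1@2 c2@4 c3@7, authorship 1.2..3.
After op 4 (add_cursor(3)): buffer="hkhyzhq" (len 7), cursors c1@2 c4@3 c2@4 c3@7, authorship 1.2..3.

Answer: hkhyzhq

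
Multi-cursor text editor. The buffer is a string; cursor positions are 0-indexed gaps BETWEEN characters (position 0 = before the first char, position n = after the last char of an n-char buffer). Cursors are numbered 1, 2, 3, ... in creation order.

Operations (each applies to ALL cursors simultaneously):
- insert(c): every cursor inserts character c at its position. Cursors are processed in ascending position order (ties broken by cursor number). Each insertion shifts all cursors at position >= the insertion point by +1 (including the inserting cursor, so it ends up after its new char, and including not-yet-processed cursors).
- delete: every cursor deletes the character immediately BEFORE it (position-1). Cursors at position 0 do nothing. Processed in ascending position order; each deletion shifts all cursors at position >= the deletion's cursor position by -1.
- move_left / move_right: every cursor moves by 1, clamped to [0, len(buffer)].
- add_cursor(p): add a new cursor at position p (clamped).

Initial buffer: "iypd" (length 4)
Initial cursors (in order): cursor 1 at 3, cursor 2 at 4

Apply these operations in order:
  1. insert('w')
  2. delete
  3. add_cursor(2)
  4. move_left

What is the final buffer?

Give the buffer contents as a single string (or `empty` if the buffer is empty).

Answer: iypd

Derivation:
After op 1 (insert('w')): buffer="iypwdw" (len 6), cursors c1@4 c2@6, authorship ...1.2
After op 2 (delete): buffer="iypd" (len 4), cursors c1@3 c2@4, authorship ....
After op 3 (add_cursor(2)): buffer="iypd" (len 4), cursors c3@2 c1@3 c2@4, authorship ....
After op 4 (move_left): buffer="iypd" (len 4), cursors c3@1 c1@2 c2@3, authorship ....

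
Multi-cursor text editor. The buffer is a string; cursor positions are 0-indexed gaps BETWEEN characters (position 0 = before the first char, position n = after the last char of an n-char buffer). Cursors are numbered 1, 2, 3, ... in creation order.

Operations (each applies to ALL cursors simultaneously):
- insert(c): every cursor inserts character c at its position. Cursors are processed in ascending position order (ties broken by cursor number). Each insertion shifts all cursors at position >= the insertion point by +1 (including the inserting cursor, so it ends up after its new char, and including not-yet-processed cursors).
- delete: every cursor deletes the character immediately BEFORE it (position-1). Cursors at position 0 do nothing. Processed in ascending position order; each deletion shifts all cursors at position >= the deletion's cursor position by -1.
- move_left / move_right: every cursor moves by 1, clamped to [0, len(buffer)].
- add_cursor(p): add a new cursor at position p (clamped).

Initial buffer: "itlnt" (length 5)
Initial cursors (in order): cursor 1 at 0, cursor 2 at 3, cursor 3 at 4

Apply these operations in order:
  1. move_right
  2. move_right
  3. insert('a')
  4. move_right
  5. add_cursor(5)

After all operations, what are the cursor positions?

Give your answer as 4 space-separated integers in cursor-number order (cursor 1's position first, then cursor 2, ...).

After op 1 (move_right): buffer="itlnt" (len 5), cursors c1@1 c2@4 c3@5, authorship .....
After op 2 (move_right): buffer="itlnt" (len 5), cursors c1@2 c2@5 c3@5, authorship .....
After op 3 (insert('a')): buffer="italntaa" (len 8), cursors c1@3 c2@8 c3@8, authorship ..1...23
After op 4 (move_right): buffer="italntaa" (len 8), cursors c1@4 c2@8 c3@8, authorship ..1...23
After op 5 (add_cursor(5)): buffer="italntaa" (len 8), cursors c1@4 c4@5 c2@8 c3@8, authorship ..1...23

Answer: 4 8 8 5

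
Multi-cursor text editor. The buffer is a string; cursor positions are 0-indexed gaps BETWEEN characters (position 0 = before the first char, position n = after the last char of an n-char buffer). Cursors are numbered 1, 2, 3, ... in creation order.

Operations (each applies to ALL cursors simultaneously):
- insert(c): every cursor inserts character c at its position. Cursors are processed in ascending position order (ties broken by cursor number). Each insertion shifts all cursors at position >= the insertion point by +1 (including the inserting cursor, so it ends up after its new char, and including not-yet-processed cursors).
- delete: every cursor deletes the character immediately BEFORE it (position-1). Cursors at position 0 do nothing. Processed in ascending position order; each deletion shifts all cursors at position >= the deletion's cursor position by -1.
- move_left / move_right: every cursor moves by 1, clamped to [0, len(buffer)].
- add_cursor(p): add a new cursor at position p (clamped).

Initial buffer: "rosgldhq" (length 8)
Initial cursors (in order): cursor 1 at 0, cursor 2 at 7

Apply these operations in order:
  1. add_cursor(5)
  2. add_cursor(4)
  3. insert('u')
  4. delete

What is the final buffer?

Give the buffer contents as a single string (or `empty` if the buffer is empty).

After op 1 (add_cursor(5)): buffer="rosgldhq" (len 8), cursors c1@0 c3@5 c2@7, authorship ........
After op 2 (add_cursor(4)): buffer="rosgldhq" (len 8), cursors c1@0 c4@4 c3@5 c2@7, authorship ........
After op 3 (insert('u')): buffer="urosguludhuq" (len 12), cursors c1@1 c4@6 c3@8 c2@11, authorship 1....4.3..2.
After op 4 (delete): buffer="rosgldhq" (len 8), cursors c1@0 c4@4 c3@5 c2@7, authorship ........

Answer: rosgldhq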